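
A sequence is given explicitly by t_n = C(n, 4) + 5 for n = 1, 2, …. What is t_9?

C(9, 4) = 126, so t_9 = 131.

131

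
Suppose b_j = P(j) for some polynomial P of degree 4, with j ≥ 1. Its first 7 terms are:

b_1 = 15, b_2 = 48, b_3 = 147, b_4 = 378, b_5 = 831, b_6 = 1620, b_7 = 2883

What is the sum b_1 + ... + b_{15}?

1st diffs: 33, 99, 231, 453, 789, 1263.
2nd diffs: 66, 132, 222, 336, 474.
3rd diffs: 66, 90, 114, 138.
4th diffs: 24, 24, 24 (constant).
Newton forward-difference form: b_j = 15 + 33·C(j-1,1) + 66·C(j-1,2) + 66·C(j-1,3) + 24·C(j-1,4).
Continuing: …, 4782, 7503, 11256, 16275, …, b_{15} = 54531.
Summing j = 1..15 (15 terms) gives 195882.

195882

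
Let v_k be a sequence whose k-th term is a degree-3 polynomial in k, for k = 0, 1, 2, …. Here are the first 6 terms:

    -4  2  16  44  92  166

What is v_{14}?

1st diffs: 6, 14, 28, 48, 74.
2nd diffs: 8, 14, 20, 26.
3rd diffs: 6, 6, 6 (constant).
Newton forward-difference form: v_k = -4 + 6·C(k,1) + 8·C(k,2) + 6·C(k,3).
At k = 14: k = 14, so v_{14} = -4 + 84 + 728 + 2184 = 2992.

2992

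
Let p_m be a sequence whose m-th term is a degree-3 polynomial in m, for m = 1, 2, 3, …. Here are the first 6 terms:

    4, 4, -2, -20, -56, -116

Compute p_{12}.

1st diffs: 0, -6, -18, -36, -60.
2nd diffs: -6, -12, -18, -24.
3rd diffs: -6, -6, -6 (constant).
Newton forward-difference form: p_m = 4 + (-6)·C(m-1,2) + (-6)·C(m-1,3).
At m = 12: m-1 = 11, so p_{12} = 4 - 330 - 990 = -1316.

-1316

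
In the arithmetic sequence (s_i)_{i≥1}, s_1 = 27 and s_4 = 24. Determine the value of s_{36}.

-8

Common difference d = (24 - 27) / (4 - 1) = -1.
s_i = 27 + (i - 1)·(-1).
s_{36} = 27 + 35·(-1) = -8.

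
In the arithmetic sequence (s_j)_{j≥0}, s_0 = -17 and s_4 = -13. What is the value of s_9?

Common difference d = (-13 - (-17)) / (4 - 0) = 1.
s_j = -17 + (j - 0)·1.
s_9 = -17 + 9·1 = -8.

-8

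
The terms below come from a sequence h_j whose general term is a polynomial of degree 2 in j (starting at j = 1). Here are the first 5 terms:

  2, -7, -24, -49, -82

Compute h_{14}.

1st diffs: -9, -17, -25, -33.
2nd diffs: -8, -8, -8 (constant).
So h_j = -4j^2 + 3j + 3.
Evaluating at j = 14 gives h_{14} = -739.

-739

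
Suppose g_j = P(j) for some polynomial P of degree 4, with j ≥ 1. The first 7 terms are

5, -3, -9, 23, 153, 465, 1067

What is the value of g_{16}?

49235

1st diffs: -8, -6, 32, 130, 312, 602.
2nd diffs: 2, 38, 98, 182, 290.
3rd diffs: 36, 60, 84, 108.
4th diffs: 24, 24, 24 (constant).
Newton forward-difference form: g_j = 5 + (-8)·C(j-1,1) + 2·C(j-1,2) + 36·C(j-1,3) + 24·C(j-1,4).
At j = 16: j-1 = 15, so g_{16} = 5 - 120 + 210 + 16380 + 32760 = 49235.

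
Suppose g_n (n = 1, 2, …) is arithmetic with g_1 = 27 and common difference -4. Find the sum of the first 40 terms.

-2040

g_n = 27 + (n - 1)·(-4).
g_{40} = -129; S = 40·(27 + (-129))/2 = -2040.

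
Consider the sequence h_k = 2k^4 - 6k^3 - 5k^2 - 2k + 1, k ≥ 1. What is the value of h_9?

h_9 = 2·9^4 - 6·9^3 - 5·9^2 - 2·9 + 1 = 8326.

8326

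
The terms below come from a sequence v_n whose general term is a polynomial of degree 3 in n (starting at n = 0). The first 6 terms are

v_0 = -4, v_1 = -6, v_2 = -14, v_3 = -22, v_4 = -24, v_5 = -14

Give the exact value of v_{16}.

2604

1st diffs: -2, -8, -8, -2, 10.
2nd diffs: -6, 0, 6, 12.
3rd diffs: 6, 6, 6 (constant).
Newton forward-difference form: v_n = -4 + (-2)·C(n,1) + (-6)·C(n,2) + 6·C(n,3).
At n = 16: n = 16, so v_{16} = -4 - 32 - 720 + 3360 = 2604.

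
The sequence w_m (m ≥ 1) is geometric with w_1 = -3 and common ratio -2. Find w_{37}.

-206158430208

w_m = (-3)·(-2)^(m-1).
w_{37} = (-3)·(-2)^36 = -206158430208.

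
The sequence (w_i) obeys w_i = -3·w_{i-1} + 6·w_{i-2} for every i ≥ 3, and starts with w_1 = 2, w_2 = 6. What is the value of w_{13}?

Step forward from the initial values:
w_3 = -6  w_4 = 54  w_5 = -198  …  w_{10} = 330966  w_{11} = -1446822  w_{12} = 6326262  w_{13} = -27659718.

-27659718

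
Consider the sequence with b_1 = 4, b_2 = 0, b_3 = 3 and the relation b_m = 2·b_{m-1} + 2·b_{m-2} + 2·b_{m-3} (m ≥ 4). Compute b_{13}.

185152

Applying the relation repeatedly:
b_4 = 14  b_5 = 34  b_6 = 102  b_7 = 300  b_8 = 872  b_9 = 2548  b_{10} = 7440  b_{11} = 21720  b_{12} = 63416  b_{13} = 185152.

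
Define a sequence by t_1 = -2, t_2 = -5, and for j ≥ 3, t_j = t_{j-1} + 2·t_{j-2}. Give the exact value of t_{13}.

Iterate the recurrence:
t_3 = -9  t_4 = -19  t_5 = -37  …  t_{10} = -1195  t_{11} = -2389  t_{12} = -4779  t_{13} = -9557.
(Characteristic roots are 2 and -1.)

-9557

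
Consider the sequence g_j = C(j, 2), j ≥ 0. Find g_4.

C(4, 2) = 6, so g_4 = 6.

6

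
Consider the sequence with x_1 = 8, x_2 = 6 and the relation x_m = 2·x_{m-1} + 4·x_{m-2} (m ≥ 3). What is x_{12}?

1447936

Applying the relation repeatedly:
x_3 = 44  x_4 = 112  x_5 = 400  x_6 = 1248  x_7 = 4096  x_8 = 13184  x_9 = 42752  x_{10} = 138240  x_{11} = 447488  x_{12} = 1447936.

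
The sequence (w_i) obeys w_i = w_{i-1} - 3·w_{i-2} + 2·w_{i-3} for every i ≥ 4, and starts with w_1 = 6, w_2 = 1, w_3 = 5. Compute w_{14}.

-1479

Step forward from the initial values:
w_4 = 14, w_5 = 1, w_6 = -31, …, w_{11} = -191, w_{12} = 601, w_{13} = 706, w_{14} = -1479.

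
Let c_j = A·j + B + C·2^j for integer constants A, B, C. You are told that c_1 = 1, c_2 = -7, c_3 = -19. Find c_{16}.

-131127

Write the equations: A + B + 2C = 1; 2A + B + 4C = -7; 3A + B + 8C = -19.
Subtracting the first from the second: A + 2C = -8.
Subtracting the second from the third: A + 4C = -12.
Solving: C = -2, A = -4, then B = 9.
So c_j = -4·j + 9 + (-2)·2^j; at j=16 this is -131127.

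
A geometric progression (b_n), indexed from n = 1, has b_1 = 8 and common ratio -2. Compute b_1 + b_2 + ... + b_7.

b_n = 8·(-2)^(n-1).
S = 8·((-2)^7 - 1)/(-2 - 1) = 8·(-128 - 1)/(-3) = 344.

344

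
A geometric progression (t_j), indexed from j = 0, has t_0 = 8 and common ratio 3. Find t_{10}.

t_j = 8·3^(j-0).
t_{10} = 8·3^10 = 472392.

472392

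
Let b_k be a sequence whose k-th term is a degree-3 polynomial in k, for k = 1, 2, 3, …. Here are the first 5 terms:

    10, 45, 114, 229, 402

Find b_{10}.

2557

1st diffs: 35, 69, 115, 173.
2nd diffs: 34, 46, 58.
3rd diffs: 12, 12 (constant).
Newton forward-difference form: b_k = 10 + 35·C(k-1,1) + 34·C(k-1,2) + 12·C(k-1,3).
At k = 10: k-1 = 9, so b_{10} = 10 + 315 + 1224 + 1008 = 2557.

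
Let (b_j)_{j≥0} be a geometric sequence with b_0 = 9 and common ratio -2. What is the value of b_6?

b_j = 9·(-2)^(j-0).
b_6 = 9·(-2)^6 = 576.

576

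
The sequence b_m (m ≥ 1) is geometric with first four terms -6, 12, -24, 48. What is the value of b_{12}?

Common ratio r = -2.
b_m = (-6)·(-2)^(m-1).
b_{12} = (-6)·(-2)^11 = 12288.

12288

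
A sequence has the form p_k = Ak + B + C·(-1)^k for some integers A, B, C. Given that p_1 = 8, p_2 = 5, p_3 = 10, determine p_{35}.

The three given values yield: A + B - C = 8; 2A + B + C = 5; 3A + B - C = 10.
Subtracting the first from the second: A + 2C = -3.
Subtracting the second from the third: A - 2C = 5.
Solving: C = -2, A = 1, then B = 5.
Hence p_{35} = 1·35 + 5 + (-2)·(-1) = 42.

42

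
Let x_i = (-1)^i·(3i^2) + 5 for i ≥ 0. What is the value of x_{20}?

1205

(-1)^20 = 1; 3i^2 at i=20 is 1200; so x_{20} = 1205.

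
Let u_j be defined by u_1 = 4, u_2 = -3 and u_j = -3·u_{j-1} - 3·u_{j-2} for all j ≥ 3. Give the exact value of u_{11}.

1215

Compute successive terms:
u_3 = -3;  u_4 = 18;  u_5 = -45;  u_6 = 81;  u_7 = -108;  u_8 = 81;  u_9 = 81;  u_{10} = -486;  u_{11} = 1215.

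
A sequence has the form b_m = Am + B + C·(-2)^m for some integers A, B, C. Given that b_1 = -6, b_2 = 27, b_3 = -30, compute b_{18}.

Write the equations: A + B - 2C = -6; 2A + B + 4C = 27; 3A + B - 8C = -30.
Subtracting the first from the second: A + 6C = 33.
Subtracting the second from the third: A - 12C = -57.
Solving: C = 5, A = 3, then B = 1.
So b_m = 3·m + 1 + 5·(-2)^m; at m=18 this is 1310775.

1310775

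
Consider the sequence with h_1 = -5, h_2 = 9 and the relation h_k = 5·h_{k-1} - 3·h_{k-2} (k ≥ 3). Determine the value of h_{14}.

Applying the relation repeatedly:
h_3 = 60;  h_4 = 273;  h_5 = 1185;  …;  h_{11} = 7532565;  h_{12} = 32410938;  h_{13} = 139456995;  h_{14} = 600052161.

600052161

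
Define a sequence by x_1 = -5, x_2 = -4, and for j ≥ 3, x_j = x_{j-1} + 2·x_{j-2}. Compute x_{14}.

-24574

Step forward from the initial values:
x_3 = -14;  x_4 = -22;  x_5 = -50;  …;  x_{11} = -3074;  x_{12} = -6142;  x_{13} = -12290;  x_{14} = -24574.
(Characteristic roots are 2 and -1.)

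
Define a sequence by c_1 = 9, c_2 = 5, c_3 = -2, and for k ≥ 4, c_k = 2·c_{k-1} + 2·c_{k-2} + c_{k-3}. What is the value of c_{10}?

c_4 = 15; c_5 = 31; c_6 = 90; c_7 = 257; c_8 = 725; c_9 = 2054; c_{10} = 5815.

5815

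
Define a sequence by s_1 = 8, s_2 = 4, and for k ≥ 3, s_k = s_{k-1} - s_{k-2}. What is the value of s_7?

Applying the relation repeatedly:
s_3 = -4  s_4 = -8  s_5 = -4  s_6 = 4  s_7 = 8.

8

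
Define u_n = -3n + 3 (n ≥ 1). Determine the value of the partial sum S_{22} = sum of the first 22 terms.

Over n = 1..22: Σn = 253.
Total = (-3)·253 + (3)·22 = -693.

-693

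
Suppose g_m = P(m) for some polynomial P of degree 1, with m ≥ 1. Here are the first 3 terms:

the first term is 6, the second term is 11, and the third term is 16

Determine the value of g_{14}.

1st diffs: 5, 5 (constant).
So g_m = 5m + 1.
Evaluating at m = 14 gives g_{14} = 71.

71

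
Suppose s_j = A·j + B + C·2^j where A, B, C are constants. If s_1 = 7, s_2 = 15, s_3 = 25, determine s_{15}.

32857

Plug in j = 1, 2, 3: A + B + 2C = 7; 2A + B + 4C = 15; 3A + B + 8C = 25.
Subtracting the first from the second: A + 2C = 8.
Subtracting the second from the third: A + 4C = 10.
Solving: C = 1, A = 6, then B = -1.
Therefore s_{15} = 90 + (-1) + 1·32768 = 32857.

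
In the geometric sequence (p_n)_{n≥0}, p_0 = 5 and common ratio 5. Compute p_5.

p_n = 5·5^(n-0).
p_5 = 5·5^5 = 15625.

15625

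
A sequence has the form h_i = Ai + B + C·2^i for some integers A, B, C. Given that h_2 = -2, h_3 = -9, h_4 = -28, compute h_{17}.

-393131

At i = 2, 3, 4: 2A + B + 4C = -2; 3A + B + 8C = -9; 4A + B + 16C = -28.
Subtracting the first from the second: A + 4C = -7.
Subtracting the second from the third: A + 8C = -19.
Solving: C = -3, A = 5, then B = 0.
Hence h_{17} = 5·17 + 0 + (-3)·131072 = -393131.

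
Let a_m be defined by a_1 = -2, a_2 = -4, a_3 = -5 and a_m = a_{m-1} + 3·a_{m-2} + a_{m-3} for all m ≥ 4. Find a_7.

Step forward from the initial values:
a_4 = -19  a_5 = -38  a_6 = -100  a_7 = -233.

-233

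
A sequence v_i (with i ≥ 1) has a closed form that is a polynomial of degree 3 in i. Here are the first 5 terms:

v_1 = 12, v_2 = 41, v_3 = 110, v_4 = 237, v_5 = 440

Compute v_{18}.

18185

1st diffs: 29, 69, 127, 203.
2nd diffs: 40, 58, 76.
3rd diffs: 18, 18 (constant).
So v_i = 3i^3 + 2i^2 + 2i + 5.
Evaluating at i = 18 gives v_{18} = 18185.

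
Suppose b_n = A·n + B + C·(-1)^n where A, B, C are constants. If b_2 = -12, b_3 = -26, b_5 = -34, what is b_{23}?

The three given values yield: 2A + B + C = -12; 3A + B - C = -26; 5A + B - C = -34.
Subtracting the first from the second: A - 2C = -14.
Subtracting the second from the third: 2A = -8.
Solving: C = 5, A = -4, then B = -9.
Therefore b_{23} = -92 + (-9) + 5·(-1) = -106.

-106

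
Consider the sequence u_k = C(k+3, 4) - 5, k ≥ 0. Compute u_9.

490

C(12, 4) = 495, so u_9 = 490.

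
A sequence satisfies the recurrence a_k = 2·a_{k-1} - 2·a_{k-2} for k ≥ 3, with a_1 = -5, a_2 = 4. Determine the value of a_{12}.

448

Applying the relation repeatedly:
a_3 = 18; a_4 = 28; a_5 = 20; a_6 = -16; a_7 = -72; a_8 = -112; a_9 = -80; a_{10} = 64; a_{11} = 288; a_{12} = 448.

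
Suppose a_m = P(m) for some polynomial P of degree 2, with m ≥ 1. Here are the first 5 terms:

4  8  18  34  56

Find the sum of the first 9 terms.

684

1st diffs: 4, 10, 16, 22.
2nd diffs: 6, 6, 6 (constant).
Newton forward-difference form: a_m = 4 + 4·C(m-1,1) + 6·C(m-1,2).
Continuing: 84, 118, 158, 204.
Summing m = 1..9 (9 terms) gives 684.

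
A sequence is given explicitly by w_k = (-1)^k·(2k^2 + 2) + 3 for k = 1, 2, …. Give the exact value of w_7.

-97

(-1)^7 = -1; 2k^2 + 2 at k=7 is 100; so w_7 = -97.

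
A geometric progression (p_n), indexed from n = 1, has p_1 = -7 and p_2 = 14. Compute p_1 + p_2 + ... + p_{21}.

-4893357

Common ratio r = -2.
p_n = (-7)·(-2)^(n-1).
S = (-7)·((-2)^21 - 1)/(-2 - 1) = (-7)·(-2097152 - 1)/(-3) = -4893357.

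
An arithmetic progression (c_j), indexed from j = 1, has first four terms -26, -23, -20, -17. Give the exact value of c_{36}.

Common difference d = 3.
c_j = -26 + (j - 1)·3.
c_{36} = -26 + 35·3 = 79.

79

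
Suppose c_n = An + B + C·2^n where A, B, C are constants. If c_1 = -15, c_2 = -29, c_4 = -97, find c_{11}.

-10285

The three given values yield: A + B + 2C = -15; 2A + B + 4C = -29; 4A + B + 16C = -97.
Subtracting the first from the second: A + 2C = -14.
Subtracting the second from the third: 2A + 12C = -68.
Solving: C = -5, A = -4, then B = -1.
Hence c_{11} = -4·11 + (-1) + (-5)·2048 = -10285.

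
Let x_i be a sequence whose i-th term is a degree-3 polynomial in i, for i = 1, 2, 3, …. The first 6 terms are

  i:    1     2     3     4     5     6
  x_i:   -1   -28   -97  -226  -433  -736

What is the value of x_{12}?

-5578

1st diffs: -27, -69, -129, -207, -303.
2nd diffs: -42, -60, -78, -96.
3rd diffs: -18, -18, -18 (constant).
Newton forward-difference form: x_i = -1 + (-27)·C(i-1,1) + (-42)·C(i-1,2) + (-18)·C(i-1,3).
At i = 12: i-1 = 11, so x_{12} = -1 - 297 - 2310 - 2970 = -5578.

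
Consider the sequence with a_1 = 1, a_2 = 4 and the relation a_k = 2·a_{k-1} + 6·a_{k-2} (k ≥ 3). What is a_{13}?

5882816

Step forward from the initial values:
a_3 = 14; a_4 = 52; a_5 = 188; …; a_{10} = 121408; a_{11} = 442592; a_{12} = 1613632; a_{13} = 5882816.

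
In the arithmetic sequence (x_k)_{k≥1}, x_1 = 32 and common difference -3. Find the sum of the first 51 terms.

x_k = 32 + (k - 1)·(-3).
x_{51} = -118; S = 51·(32 + (-118))/2 = -2193.

-2193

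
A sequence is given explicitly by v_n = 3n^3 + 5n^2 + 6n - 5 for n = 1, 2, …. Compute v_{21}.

v_{21} = 3·21^3 + 5·21^2 + 6·21 - 5 = 30109.

30109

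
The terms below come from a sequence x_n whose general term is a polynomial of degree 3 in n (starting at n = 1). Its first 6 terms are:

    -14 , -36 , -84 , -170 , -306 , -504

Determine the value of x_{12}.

-3666

1st diffs: -22, -48, -86, -136, -198.
2nd diffs: -26, -38, -50, -62.
3rd diffs: -12, -12, -12 (constant).
Newton forward-difference form: x_n = -14 + (-22)·C(n-1,1) + (-26)·C(n-1,2) + (-12)·C(n-1,3).
At n = 12: n-1 = 11, so x_{12} = -14 - 242 - 1430 - 1980 = -3666.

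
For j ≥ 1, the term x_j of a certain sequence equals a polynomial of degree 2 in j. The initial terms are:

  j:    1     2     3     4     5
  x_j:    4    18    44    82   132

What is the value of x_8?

1st diffs: 14, 26, 38, 50.
2nd diffs: 12, 12, 12 (constant).
So x_j = 6j^2 - 4j + 2.
Evaluating at j = 8 gives x_8 = 354.

354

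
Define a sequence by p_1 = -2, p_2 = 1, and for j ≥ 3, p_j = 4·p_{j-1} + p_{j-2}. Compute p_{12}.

930249

Step forward from the initial values:
p_3 = 2  p_4 = 9  p_5 = 38  p_6 = 161  p_7 = 682  p_8 = 2889  p_9 = 12238  p_{10} = 51841  p_{11} = 219602  p_{12} = 930249.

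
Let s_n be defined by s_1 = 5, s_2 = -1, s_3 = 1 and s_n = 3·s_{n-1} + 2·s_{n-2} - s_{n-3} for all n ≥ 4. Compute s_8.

-429

Iterate the recurrence:
s_4 = -4, s_5 = -9, s_6 = -36, s_7 = -122, s_8 = -429.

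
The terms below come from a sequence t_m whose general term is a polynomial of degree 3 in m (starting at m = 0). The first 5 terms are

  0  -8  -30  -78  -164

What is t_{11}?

1st diffs: -8, -22, -48, -86.
2nd diffs: -14, -26, -38.
3rd diffs: -12, -12 (constant).
So t_m = -2m^3 - m^2 - 5m.
Evaluating at m = 11 gives t_{11} = -2838.

-2838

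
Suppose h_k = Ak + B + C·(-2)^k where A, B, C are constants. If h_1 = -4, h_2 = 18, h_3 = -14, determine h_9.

The three given values yield: A + B - 2C = -4; 2A + B + 4C = 18; 3A + B - 8C = -14.
Subtracting the first from the second: A + 6C = 22.
Subtracting the second from the third: A - 12C = -32.
Solving: C = 3, A = 4, then B = -2.
Therefore h_9 = 36 + (-2) + 3·(-512) = -1502.

-1502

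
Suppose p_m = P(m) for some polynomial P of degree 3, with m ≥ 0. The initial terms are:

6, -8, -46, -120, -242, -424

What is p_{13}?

1st diffs: -14, -38, -74, -122, -182.
2nd diffs: -24, -36, -48, -60.
3rd diffs: -12, -12, -12 (constant).
Newton forward-difference form: p_m = 6 + (-14)·C(m,1) + (-24)·C(m,2) + (-12)·C(m,3).
At m = 13: m = 13, so p_{13} = 6 - 182 - 1872 - 3432 = -5480.

-5480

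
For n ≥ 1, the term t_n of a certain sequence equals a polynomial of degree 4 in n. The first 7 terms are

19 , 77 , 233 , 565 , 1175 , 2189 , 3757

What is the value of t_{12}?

1st diffs: 58, 156, 332, 610, 1014, 1568.
2nd diffs: 98, 176, 278, 404, 554.
3rd diffs: 78, 102, 126, 150.
4th diffs: 24, 24, 24 (constant).
Newton forward-difference form: t_n = 19 + 58·C(n-1,1) + 98·C(n-1,2) + 78·C(n-1,3) + 24·C(n-1,4).
At n = 12: n-1 = 11, so t_{12} = 19 + 638 + 5390 + 12870 + 7920 = 26837.

26837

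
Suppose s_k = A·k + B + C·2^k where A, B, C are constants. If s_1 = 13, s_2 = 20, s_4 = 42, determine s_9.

The three given values yield: A + B + 2C = 13; 2A + B + 4C = 20; 4A + B + 16C = 42.
Subtracting the first from the second: A + 2C = 7.
Subtracting the second from the third: 2A + 12C = 22.
Solving: C = 1, A = 5, then B = 6.
Therefore s_9 = 45 + 6 + 1·512 = 563.

563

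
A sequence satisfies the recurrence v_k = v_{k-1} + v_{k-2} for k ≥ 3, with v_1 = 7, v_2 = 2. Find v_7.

Iterate the recurrence:
v_3 = 9  v_4 = 11  v_5 = 20  v_6 = 31  v_7 = 51.

51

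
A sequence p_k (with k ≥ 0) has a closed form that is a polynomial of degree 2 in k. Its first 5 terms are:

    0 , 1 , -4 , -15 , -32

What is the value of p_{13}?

-455

1st diffs: 1, -5, -11, -17.
2nd diffs: -6, -6, -6 (constant).
So p_k = -3k^2 + 4k.
Evaluating at k = 13 gives p_{13} = -455.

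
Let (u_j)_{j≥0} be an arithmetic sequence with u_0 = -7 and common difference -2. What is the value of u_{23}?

u_j = -7 + (j - 0)·(-2).
u_{23} = -7 + 23·(-2) = -53.

-53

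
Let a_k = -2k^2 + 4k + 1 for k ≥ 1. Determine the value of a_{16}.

-447

a_{16} = -2·16^2 + 4·16 + 1 = -447.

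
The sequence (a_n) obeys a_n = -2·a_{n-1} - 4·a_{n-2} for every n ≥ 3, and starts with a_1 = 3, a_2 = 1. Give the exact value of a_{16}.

98304

Step forward from the initial values:
a_3 = -14, a_4 = 24, a_5 = 8, …, a_{13} = 12288, a_{14} = 4096, a_{15} = -57344, a_{16} = 98304.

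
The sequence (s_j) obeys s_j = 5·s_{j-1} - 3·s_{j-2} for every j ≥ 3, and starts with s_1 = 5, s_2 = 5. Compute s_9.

Iterate the recurrence:
s_3 = 10; s_4 = 35; s_5 = 145; s_6 = 620; s_7 = 2665; s_8 = 11465; s_9 = 49330.

49330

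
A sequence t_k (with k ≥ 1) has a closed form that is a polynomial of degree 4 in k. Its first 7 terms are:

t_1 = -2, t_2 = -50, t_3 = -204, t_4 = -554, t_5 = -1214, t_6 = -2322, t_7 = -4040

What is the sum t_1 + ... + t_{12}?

1st diffs: -48, -154, -350, -660, -1108, -1718.
2nd diffs: -106, -196, -310, -448, -610.
3rd diffs: -90, -114, -138, -162.
4th diffs: -24, -24, -24 (constant).
Newton forward-difference form: t_k = -2 + (-48)·C(k-1,1) + (-106)·C(k-1,2) + (-90)·C(k-1,3) + (-24)·C(k-1,4).
Continuing: …, -6554, -10074, -14834, -21092, …, t_{12} = -29130.
Summing k = 1..12 (12 terms) gives -90070.

-90070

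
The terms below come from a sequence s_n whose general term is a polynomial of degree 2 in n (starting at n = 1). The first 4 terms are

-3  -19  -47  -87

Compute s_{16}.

1st diffs: -16, -28, -40.
2nd diffs: -12, -12 (constant).
Newton forward-difference form: s_n = -3 + (-16)·C(n-1,1) + (-12)·C(n-1,2).
At n = 16: n-1 = 15, so s_{16} = -3 - 240 - 1260 = -1503.

-1503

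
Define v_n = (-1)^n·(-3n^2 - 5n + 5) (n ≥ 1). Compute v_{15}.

(-1)^15 = -1; -3n^2 - 5n + 5 at n=15 is -745; so v_{15} = 745.

745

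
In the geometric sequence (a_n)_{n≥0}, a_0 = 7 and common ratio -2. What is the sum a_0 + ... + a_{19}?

-2446675

a_n = 7·(-2)^(n-0).
S = 7·((-2)^20 - 1)/(-2 - 1) = 7·(1048576 - 1)/(-3) = -2446675.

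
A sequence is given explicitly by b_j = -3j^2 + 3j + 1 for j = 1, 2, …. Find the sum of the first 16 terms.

-4064

Over j = 1..16: Σj = 136, Σj² = 1496.
Total = (-3)·1496 + (3)·136 + (1)·16 = -4064.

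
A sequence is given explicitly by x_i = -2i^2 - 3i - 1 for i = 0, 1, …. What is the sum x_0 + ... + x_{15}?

-2856

Over i = 0..15: Σi = 120, Σi² = 1240.
Total = (-2)·1240 + (-3)·120 + (-1)·16 = -2856.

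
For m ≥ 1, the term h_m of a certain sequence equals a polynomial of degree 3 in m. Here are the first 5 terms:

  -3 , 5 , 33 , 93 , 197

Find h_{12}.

3165

1st diffs: 8, 28, 60, 104.
2nd diffs: 20, 32, 44.
3rd diffs: 12, 12 (constant).
Newton forward-difference form: h_m = -3 + 8·C(m-1,1) + 20·C(m-1,2) + 12·C(m-1,3).
At m = 12: m-1 = 11, so h_{12} = -3 + 88 + 1100 + 1980 = 3165.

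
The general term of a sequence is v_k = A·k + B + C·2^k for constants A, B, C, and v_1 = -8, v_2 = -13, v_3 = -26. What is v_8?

Plug in k = 1, 2, 3: A + B + 2C = -8; 2A + B + 4C = -13; 3A + B + 8C = -26.
Subtracting the first from the second: A + 2C = -5.
Subtracting the second from the third: A + 4C = -13.
Solving: C = -4, A = 3, then B = -3.
Therefore v_8 = 24 + (-3) + (-4)·256 = -1003.

-1003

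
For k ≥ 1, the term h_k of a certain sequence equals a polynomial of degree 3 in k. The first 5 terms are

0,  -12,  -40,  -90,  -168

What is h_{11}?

-1560

1st diffs: -12, -28, -50, -78.
2nd diffs: -16, -22, -28.
3rd diffs: -6, -6 (constant).
So h_k = -k^3 - 2k^2 + k + 2.
Evaluating at k = 11 gives h_{11} = -1560.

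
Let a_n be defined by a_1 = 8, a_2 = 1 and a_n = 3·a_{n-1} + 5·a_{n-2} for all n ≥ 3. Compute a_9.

186887

Compute successive terms:
a_3 = 43  a_4 = 134  a_5 = 617  a_6 = 2521  a_7 = 10648  a_8 = 44549  a_9 = 186887.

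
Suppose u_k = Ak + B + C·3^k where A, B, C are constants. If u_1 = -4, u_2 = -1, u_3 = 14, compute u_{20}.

Write the equations: A + B + 3C = -4; 2A + B + 9C = -1; 3A + B + 27C = 14.
Subtracting the first from the second: A + 6C = 3.
Subtracting the second from the third: A + 18C = 15.
Solving: C = 1, A = -3, then B = -4.
Hence u_{20} = -3·20 + (-4) + 1·3486784401 = 3486784337.

3486784337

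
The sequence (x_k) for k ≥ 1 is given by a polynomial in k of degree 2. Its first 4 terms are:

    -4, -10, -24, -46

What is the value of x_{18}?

-1194

1st diffs: -6, -14, -22.
2nd diffs: -8, -8 (constant).
So x_k = -4k^2 + 6k - 6.
Evaluating at k = 18 gives x_{18} = -1194.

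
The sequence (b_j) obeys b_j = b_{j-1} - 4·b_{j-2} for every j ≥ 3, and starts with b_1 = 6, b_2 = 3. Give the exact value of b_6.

183

Iterate the recurrence:
b_3 = -21  b_4 = -33  b_5 = 51  b_6 = 183.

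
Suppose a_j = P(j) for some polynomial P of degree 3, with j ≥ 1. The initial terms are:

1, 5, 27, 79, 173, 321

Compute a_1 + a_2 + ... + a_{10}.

4870

1st diffs: 4, 22, 52, 94, 148.
2nd diffs: 18, 30, 42, 54.
3rd diffs: 12, 12, 12 (constant).
So a_j = 2j^3 - 3j^2 - j + 3.
Continuing: 535, 827, 1209, 1693.
Summing j = 1..10 (10 terms) gives 4870.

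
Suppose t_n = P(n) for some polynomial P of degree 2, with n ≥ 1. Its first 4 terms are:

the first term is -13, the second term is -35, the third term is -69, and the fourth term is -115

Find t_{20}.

-2483

1st diffs: -22, -34, -46.
2nd diffs: -12, -12 (constant).
So t_n = -6n^2 - 4n - 3.
Evaluating at n = 20 gives t_{20} = -2483.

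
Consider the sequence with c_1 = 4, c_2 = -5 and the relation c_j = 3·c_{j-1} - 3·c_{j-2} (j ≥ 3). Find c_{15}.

Step forward from the initial values:
c_3 = -27;  c_4 = -66;  c_5 = -117;  …;  c_{12} = 4131;  c_{13} = 2916;  c_{14} = -3645;  c_{15} = -19683.

-19683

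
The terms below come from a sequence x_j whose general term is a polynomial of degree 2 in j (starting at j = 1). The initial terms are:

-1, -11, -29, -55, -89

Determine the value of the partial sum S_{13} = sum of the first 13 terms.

1st diffs: -10, -18, -26, -34.
2nd diffs: -8, -8, -8 (constant).
Newton forward-difference form: x_j = -1 + (-10)·C(j-1,1) + (-8)·C(j-1,2).
Continuing: …, -131, -181, -239, -305, …, x_{13} = -649.
Summing j = 1..13 (13 terms) gives -3081.

-3081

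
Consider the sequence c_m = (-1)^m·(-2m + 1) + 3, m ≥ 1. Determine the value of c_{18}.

(-1)^18 = 1; -2m + 1 at m=18 is -35; so c_{18} = -32.

-32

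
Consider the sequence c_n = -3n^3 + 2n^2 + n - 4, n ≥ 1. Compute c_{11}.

c_{11} = -3·11^3 + 2·11^2 + 1·11 - 4 = -3744.

-3744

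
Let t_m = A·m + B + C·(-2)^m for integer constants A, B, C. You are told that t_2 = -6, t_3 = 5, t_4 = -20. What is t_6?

-70

At m = 2, 3, 4: 2A + B + 4C = -6; 3A + B - 8C = 5; 4A + B + 16C = -20.
Subtracting the first from the second: A - 12C = 11.
Subtracting the second from the third: A + 24C = -25.
Solving: C = -1, A = -1, then B = 0.
So t_m = -1·m + 0 + (-1)·(-2)^m; at m=6 this is -70.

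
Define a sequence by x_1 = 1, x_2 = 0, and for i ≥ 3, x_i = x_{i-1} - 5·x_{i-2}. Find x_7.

Iterate the recurrence:
x_3 = -5, x_4 = -5, x_5 = 20, x_6 = 45, x_7 = -55.

-55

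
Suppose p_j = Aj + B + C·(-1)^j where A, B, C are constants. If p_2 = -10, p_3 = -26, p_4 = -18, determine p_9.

Write the equations: 2A + B + C = -10; 3A + B - C = -26; 4A + B + C = -18.
Subtracting the first from the second: A - 2C = -16.
Subtracting the second from the third: A + 2C = 8.
Solving: C = 6, A = -4, then B = -8.
Hence p_9 = -4·9 + (-8) + 6·(-1) = -50.

-50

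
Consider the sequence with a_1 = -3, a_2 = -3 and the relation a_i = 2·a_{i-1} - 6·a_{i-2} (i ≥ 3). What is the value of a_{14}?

249792

Applying the relation repeatedly:
a_3 = 12;  a_4 = 42;  a_5 = 12;  …;  a_{11} = -11328;  a_{12} = -56928;  a_{13} = -45888;  a_{14} = 249792.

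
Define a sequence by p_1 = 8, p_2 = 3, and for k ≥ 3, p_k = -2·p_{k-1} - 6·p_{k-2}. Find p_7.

Step forward from the initial values:
p_3 = -54;  p_4 = 90;  p_5 = 144;  p_6 = -828;  p_7 = 792.

792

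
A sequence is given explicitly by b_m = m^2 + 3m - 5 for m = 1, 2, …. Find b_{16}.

299

b_{16} = 1·16^2 + 3·16 - 5 = 299.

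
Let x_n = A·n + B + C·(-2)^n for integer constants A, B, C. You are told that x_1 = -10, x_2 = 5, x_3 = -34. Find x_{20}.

3145667

At n = 1, 2, 3: A + B - 2C = -10; 2A + B + 4C = 5; 3A + B - 8C = -34.
Subtracting the first from the second: A + 6C = 15.
Subtracting the second from the third: A - 12C = -39.
Solving: C = 3, A = -3, then B = -1.
Therefore x_{20} = -60 + (-1) + 3·1048576 = 3145667.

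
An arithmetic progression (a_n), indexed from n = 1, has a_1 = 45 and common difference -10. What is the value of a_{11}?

a_n = 45 + (n - 1)·(-10).
a_{11} = 45 + 10·(-10) = -55.

-55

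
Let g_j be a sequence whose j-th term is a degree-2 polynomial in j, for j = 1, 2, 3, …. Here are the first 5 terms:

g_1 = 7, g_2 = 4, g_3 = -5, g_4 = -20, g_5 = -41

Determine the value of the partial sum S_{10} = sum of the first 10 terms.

1st diffs: -3, -9, -15, -21.
2nd diffs: -6, -6, -6 (constant).
Newton forward-difference form: g_j = 7 + (-3)·C(j-1,1) + (-6)·C(j-1,2).
Continuing: …, -68, -101, -140, -185, …, g_{10} = -236.
Summing j = 1..10 (10 terms) gives -785.

-785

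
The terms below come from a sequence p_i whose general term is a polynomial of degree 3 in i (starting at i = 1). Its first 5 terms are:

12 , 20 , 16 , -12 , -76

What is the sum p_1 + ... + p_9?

-2124

1st diffs: 8, -4, -28, -64.
2nd diffs: -12, -24, -36.
3rd diffs: -12, -12 (constant).
Newton forward-difference form: p_i = 12 + 8·C(i-1,1) + (-12)·C(i-1,2) + (-12)·C(i-1,3).
Continuing: -188, -360, -604, -932.
Summing i = 1..9 (9 terms) gives -2124.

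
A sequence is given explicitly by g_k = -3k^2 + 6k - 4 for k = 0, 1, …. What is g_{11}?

g_{11} = -3·11^2 + 6·11 - 4 = -301.

-301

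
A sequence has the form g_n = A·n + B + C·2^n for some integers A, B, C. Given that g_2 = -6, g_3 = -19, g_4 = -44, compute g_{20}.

-3145740

The three given values yield: 2A + B + 4C = -6; 3A + B + 8C = -19; 4A + B + 16C = -44.
Subtracting the first from the second: A + 4C = -13.
Subtracting the second from the third: A + 8C = -25.
Solving: C = -3, A = -1, then B = 8.
Hence g_{20} = -1·20 + 8 + (-3)·1048576 = -3145740.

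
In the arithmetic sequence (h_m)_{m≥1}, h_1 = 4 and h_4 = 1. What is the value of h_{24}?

-19

Common difference d = (1 - 4) / (4 - 1) = -1.
h_m = 4 + (m - 1)·(-1).
h_{24} = 4 + 23·(-1) = -19.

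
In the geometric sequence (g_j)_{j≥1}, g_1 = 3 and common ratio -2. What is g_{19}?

g_j = 3·(-2)^(j-1).
g_{19} = 3·(-2)^18 = 786432.

786432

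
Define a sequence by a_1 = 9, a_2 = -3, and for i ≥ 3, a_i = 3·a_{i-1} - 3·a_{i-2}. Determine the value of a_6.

-270

Iterate the recurrence:
a_3 = -36;  a_4 = -99;  a_5 = -189;  a_6 = -270.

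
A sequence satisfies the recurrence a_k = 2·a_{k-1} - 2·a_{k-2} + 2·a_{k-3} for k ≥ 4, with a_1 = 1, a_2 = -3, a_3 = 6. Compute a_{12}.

Step forward from the initial values:
a_4 = 20  a_5 = 22  a_6 = 16  a_7 = 28  a_8 = 68  a_9 = 112  a_{10} = 144  a_{11} = 200  a_{12} = 336.

336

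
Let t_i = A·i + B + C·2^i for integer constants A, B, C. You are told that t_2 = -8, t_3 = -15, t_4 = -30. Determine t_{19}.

Plug in i = 2, 3, 4: 2A + B + 4C = -8; 3A + B + 8C = -15; 4A + B + 16C = -30.
Subtracting the first from the second: A + 4C = -7.
Subtracting the second from the third: A + 8C = -15.
Solving: C = -2, A = 1, then B = -2.
Hence t_{19} = 1·19 + (-2) + (-2)·524288 = -1048559.

-1048559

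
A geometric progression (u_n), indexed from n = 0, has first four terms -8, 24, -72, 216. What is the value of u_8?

Common ratio r = -3.
u_n = (-8)·(-3)^(n-0).
u_8 = (-8)·(-3)^8 = -52488.

-52488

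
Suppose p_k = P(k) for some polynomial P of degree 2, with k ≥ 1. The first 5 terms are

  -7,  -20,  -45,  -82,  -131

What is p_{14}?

-1112

1st diffs: -13, -25, -37, -49.
2nd diffs: -12, -12, -12 (constant).
Newton forward-difference form: p_k = -7 + (-13)·C(k-1,1) + (-12)·C(k-1,2).
At k = 14: k-1 = 13, so p_{14} = -7 - 169 - 936 = -1112.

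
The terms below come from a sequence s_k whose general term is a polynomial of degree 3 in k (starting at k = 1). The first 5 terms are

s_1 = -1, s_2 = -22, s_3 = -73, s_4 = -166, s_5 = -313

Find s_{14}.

1st diffs: -21, -51, -93, -147.
2nd diffs: -30, -42, -54.
3rd diffs: -12, -12 (constant).
So s_k = -2k^3 - 3k^2 + 2k + 2.
Evaluating at k = 14 gives s_{14} = -6046.

-6046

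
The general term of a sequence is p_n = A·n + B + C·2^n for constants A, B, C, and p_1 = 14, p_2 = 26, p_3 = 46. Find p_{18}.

1048650

The three given values yield: A + B + 2C = 14; 2A + B + 4C = 26; 3A + B + 8C = 46.
Subtracting the first from the second: A + 2C = 12.
Subtracting the second from the third: A + 4C = 20.
Solving: C = 4, A = 4, then B = 2.
Hence p_{18} = 4·18 + 2 + 4·262144 = 1048650.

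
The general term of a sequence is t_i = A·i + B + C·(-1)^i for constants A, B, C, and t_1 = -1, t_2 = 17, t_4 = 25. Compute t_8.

Plug in i = 1, 2, 4: A + B - C = -1; 2A + B + C = 17; 4A + B + C = 25.
Subtracting the first from the second: A + 2C = 18.
Subtracting the second from the third: 2A = 8.
Solving: C = 7, A = 4, then B = 2.
Hence t_8 = 4·8 + 2 + 7·1 = 41.

41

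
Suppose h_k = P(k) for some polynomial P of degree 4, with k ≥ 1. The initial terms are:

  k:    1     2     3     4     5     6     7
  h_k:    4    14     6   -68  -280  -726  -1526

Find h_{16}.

1st diffs: 10, -8, -74, -212, -446, -800.
2nd diffs: -18, -66, -138, -234, -354.
3rd diffs: -48, -72, -96, -120.
4th diffs: -24, -24, -24 (constant).
Newton forward-difference form: h_k = 4 + 10·C(k-1,1) + (-18)·C(k-1,2) + (-48)·C(k-1,3) + (-24)·C(k-1,4).
At k = 16: k-1 = 15, so h_{16} = 4 + 150 - 1890 - 21840 - 32760 = -56336.

-56336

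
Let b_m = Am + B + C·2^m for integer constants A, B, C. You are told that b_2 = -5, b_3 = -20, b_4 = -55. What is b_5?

The three given values yield: 2A + B + 4C = -5; 3A + B + 8C = -20; 4A + B + 16C = -55.
Subtracting the first from the second: A + 4C = -15.
Subtracting the second from the third: A + 8C = -35.
Solving: C = -5, A = 5, then B = 5.
So b_m = 5·m + 5 + (-5)·2^m; at m=5 this is -130.

-130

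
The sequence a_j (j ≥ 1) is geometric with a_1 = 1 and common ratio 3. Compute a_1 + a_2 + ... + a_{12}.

a_j = 1·3^(j-1).
S = 1·(3^12 - 1)/(3 - 1) = 1·(531441 - 1)/(2) = 265720.

265720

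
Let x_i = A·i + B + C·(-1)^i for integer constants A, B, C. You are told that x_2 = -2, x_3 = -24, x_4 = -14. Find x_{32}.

At i = 2, 3, 4: 2A + B + C = -2; 3A + B - C = -24; 4A + B + C = -14.
Subtracting the first from the second: A - 2C = -22.
Subtracting the second from the third: A + 2C = 10.
Solving: C = 8, A = -6, then B = 2.
So x_i = -6·i + 2 + 8·(-1)^i; at i=32 this is -182.

-182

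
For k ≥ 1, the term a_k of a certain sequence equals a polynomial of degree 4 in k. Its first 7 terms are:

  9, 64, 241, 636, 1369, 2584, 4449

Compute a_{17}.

112969

1st diffs: 55, 177, 395, 733, 1215, 1865.
2nd diffs: 122, 218, 338, 482, 650.
3rd diffs: 96, 120, 144, 168.
4th diffs: 24, 24, 24 (constant).
Newton forward-difference form: a_k = 9 + 55·C(k-1,1) + 122·C(k-1,2) + 96·C(k-1,3) + 24·C(k-1,4).
At k = 17: k-1 = 16, so a_{17} = 9 + 880 + 14640 + 53760 + 43680 = 112969.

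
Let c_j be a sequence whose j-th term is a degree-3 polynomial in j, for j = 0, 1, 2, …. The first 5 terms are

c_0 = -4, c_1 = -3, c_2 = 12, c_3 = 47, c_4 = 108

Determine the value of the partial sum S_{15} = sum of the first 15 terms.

1st diffs: 1, 15, 35, 61.
2nd diffs: 14, 20, 26.
3rd diffs: 6, 6 (constant).
Newton forward-difference form: c_j = -4 + 1·C(j,1) + 14·C(j,2) + 6·C(j,3).
Continuing: …, 201, 332, 507, 732, …, c_{14} = 3468.
Summing j = 0..14 (15 terms) gives 14605.

14605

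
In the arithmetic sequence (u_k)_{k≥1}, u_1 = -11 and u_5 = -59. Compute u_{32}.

-383

Common difference d = (-59 - (-11)) / (5 - 1) = -12.
u_k = -11 + (k - 1)·(-12).
u_{32} = -11 + 31·(-12) = -383.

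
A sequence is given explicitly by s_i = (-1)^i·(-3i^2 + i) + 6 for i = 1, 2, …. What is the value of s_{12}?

-414

(-1)^12 = 1; -3i^2 + i at i=12 is -420; so s_{12} = -414.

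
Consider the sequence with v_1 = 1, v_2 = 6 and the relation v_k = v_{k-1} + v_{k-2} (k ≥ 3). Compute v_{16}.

4037

v_3 = 7;  v_4 = 13;  v_5 = 20;  …;  v_{13} = 953;  v_{14} = 1542;  v_{15} = 2495;  v_{16} = 4037.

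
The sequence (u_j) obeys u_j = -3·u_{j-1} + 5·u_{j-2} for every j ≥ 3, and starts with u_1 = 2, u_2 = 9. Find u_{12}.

Step forward from the initial values:
u_3 = -17; u_4 = 96; u_5 = -373; u_6 = 1599; u_7 = -6662; u_8 = 27981; u_9 = -117253; u_{10} = 491664; u_{11} = -2061257; u_{12} = 8642091.

8642091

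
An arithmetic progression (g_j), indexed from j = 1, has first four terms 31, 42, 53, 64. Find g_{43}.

493

Common difference d = 11.
g_j = 31 + (j - 1)·11.
g_{43} = 31 + 42·11 = 493.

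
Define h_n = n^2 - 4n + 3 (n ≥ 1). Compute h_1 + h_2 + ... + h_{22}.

Over n = 1..22: Σn = 253, Σn² = 3795.
Total = (1)·3795 + (-4)·253 + (3)·22 = 2849.

2849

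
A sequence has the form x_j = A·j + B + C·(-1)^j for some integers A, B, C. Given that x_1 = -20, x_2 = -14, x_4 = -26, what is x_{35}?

At j = 1, 2, 4: A + B - C = -20; 2A + B + C = -14; 4A + B + C = -26.
Subtracting the first from the second: A + 2C = 6.
Subtracting the second from the third: 2A = -12.
Solving: C = 6, A = -6, then B = -8.
Hence x_{35} = -6·35 + (-8) + 6·(-1) = -224.

-224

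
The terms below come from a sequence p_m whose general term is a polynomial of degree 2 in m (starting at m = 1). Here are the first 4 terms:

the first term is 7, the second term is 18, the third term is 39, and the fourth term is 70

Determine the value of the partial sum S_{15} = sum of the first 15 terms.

5810

1st diffs: 11, 21, 31.
2nd diffs: 10, 10 (constant).
Newton forward-difference form: p_m = 7 + 11·C(m-1,1) + 10·C(m-1,2).
Continuing: …, 111, 162, 223, 294, …, p_{15} = 1071.
Summing m = 1..15 (15 terms) gives 5810.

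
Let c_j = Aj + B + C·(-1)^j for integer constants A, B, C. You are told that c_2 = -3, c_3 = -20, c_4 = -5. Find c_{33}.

Plug in j = 2, 3, 4: 2A + B + C = -3; 3A + B - C = -20; 4A + B + C = -5.
Subtracting the first from the second: A - 2C = -17.
Subtracting the second from the third: A + 2C = 15.
Solving: C = 8, A = -1, then B = -9.
Therefore c_{33} = -33 + (-9) + 8·(-1) = -50.

-50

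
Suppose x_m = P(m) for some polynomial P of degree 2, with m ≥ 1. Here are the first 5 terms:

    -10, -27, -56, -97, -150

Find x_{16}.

-1525

1st diffs: -17, -29, -41, -53.
2nd diffs: -12, -12, -12 (constant).
Newton forward-difference form: x_m = -10 + (-17)·C(m-1,1) + (-12)·C(m-1,2).
At m = 16: m-1 = 15, so x_{16} = -10 - 255 - 1260 = -1525.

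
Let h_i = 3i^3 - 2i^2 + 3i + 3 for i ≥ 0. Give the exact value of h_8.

h_8 = 3·8^3 - 2·8^2 + 3·8 + 3 = 1435.

1435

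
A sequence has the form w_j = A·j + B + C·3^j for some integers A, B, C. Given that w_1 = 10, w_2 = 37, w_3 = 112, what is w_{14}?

Plug in j = 1, 2, 3: A + B + 3C = 10; 2A + B + 9C = 37; 3A + B + 27C = 112.
Subtracting the first from the second: A + 6C = 27.
Subtracting the second from the third: A + 18C = 75.
Solving: C = 4, A = 3, then B = -5.
So w_j = 3·j + (-5) + 4·3^j; at j=14 this is 19131913.

19131913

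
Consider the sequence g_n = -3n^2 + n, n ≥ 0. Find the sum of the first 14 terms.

Over n = 0..13: Σn = 91, Σn² = 819.
Total = (-3)·819 + (1)·91 = -2366.

-2366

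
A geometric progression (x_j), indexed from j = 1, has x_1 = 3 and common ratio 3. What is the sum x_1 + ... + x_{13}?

x_j = 3·3^(j-1).
S = 3·(3^13 - 1)/(3 - 1) = 3·(1594323 - 1)/(2) = 2391483.

2391483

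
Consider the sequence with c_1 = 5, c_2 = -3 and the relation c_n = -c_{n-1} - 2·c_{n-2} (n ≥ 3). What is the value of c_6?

Step forward from the initial values:
c_3 = -7, c_4 = 13, c_5 = 1, c_6 = -27.

-27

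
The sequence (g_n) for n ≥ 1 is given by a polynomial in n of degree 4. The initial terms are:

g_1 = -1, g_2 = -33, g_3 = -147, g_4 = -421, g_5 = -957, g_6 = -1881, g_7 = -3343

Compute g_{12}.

-25653

1st diffs: -32, -114, -274, -536, -924, -1462.
2nd diffs: -82, -160, -262, -388, -538.
3rd diffs: -78, -102, -126, -150.
4th diffs: -24, -24, -24 (constant).
Newton forward-difference form: g_n = -1 + (-32)·C(n-1,1) + (-82)·C(n-1,2) + (-78)·C(n-1,3) + (-24)·C(n-1,4).
At n = 12: n-1 = 11, so g_{12} = -1 - 352 - 4510 - 12870 - 7920 = -25653.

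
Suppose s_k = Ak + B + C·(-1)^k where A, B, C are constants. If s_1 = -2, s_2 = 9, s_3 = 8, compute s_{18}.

89

Write the equations: A + B - C = -2; 2A + B + C = 9; 3A + B - C = 8.
Subtracting the first from the second: A + 2C = 11.
Subtracting the second from the third: A - 2C = -1.
Solving: C = 3, A = 5, then B = -4.
So s_k = 5·k + (-4) + 3·(-1)^k; at k=18 this is 89.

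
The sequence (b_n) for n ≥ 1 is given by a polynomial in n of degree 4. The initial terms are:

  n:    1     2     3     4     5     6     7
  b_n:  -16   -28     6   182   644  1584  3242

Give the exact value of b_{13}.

1st diffs: -12, 34, 176, 462, 940, 1658.
2nd diffs: 46, 142, 286, 478, 718.
3rd diffs: 96, 144, 192, 240.
4th diffs: 48, 48, 48 (constant).
So b_n = 2n^4 - 4n^3 - 3n^2 - 5n - 6.
Evaluating at n = 13 gives b_{13} = 47756.

47756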